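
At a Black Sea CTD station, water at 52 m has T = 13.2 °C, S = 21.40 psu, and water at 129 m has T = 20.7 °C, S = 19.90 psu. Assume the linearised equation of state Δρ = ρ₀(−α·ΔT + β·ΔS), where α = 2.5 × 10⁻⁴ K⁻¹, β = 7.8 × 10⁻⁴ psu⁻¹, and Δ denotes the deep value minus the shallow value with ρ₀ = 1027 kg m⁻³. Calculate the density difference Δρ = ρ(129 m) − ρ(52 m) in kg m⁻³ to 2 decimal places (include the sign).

-3.13 kg m⁻³

ΔT = +7.5 K, ΔS = -1.50 psu (deep − shallow).
Δρ/ρ₀ = −(2.5 × 10⁻⁴)(+7.5) + (7.8 × 10⁻⁴)(-1.50) = -3.045 × 10⁻³.
Δρ = 1027 × (-3.045 × 10⁻³) = -3.13 kg m⁻³.
Negative Δρ: lighter below, statically unstable.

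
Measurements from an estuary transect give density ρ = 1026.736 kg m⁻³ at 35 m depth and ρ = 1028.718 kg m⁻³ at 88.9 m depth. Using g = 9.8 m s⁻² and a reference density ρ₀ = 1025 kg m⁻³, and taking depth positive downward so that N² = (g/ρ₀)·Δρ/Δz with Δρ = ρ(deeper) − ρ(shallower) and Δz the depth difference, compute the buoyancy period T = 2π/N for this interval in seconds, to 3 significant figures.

335 s

Δρ = 1028.718 − 1026.736 = 1.982 kg m⁻³ over Δz = 88.9 − 35 = 53.9 m.
N² = (9.8/1025) × (1.982/53.9) = 3.5157 × 10⁻⁴ s⁻².
N = √(3.5157 × 10⁻⁴) = 0.018750 rad s⁻¹, so T = 2π/N = 335.10 s ≈ 335 s.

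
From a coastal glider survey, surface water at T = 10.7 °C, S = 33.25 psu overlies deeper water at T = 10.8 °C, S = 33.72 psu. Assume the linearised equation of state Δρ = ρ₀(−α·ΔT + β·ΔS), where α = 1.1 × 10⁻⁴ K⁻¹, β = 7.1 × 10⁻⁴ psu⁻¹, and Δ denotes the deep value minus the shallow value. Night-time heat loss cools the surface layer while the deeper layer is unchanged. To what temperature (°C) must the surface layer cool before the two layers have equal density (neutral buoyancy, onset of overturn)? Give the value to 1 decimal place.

Neutral buoyancy requires Δρ = 0, i.e. −α(T_deep − T_surf′) + β(S_deep − S_surf) = 0.
T_surf′ = T_deep − (β/α)·ΔS = 10.8 − (7.1 × 10⁻⁴/1.1 × 10⁻⁴)·(+0.47) = 7.766 °C.
Cooling required: 10.7 − (7.766) = 2.934 °C.

7.8 °C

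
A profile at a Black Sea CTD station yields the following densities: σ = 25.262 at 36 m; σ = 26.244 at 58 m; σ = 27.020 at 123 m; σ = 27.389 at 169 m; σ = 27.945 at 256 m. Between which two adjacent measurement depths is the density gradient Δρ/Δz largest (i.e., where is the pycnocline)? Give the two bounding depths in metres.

36–58 m

Compute the density gradient over each adjacent pair:
  36–58 m: Δρ/Δz = 0.982/22 = 0.045 kg m⁻⁴
  58–123 m: Δρ/Δz = 0.776/65 = 0.012 kg m⁻⁴
  123–169 m: Δρ/Δz = 0.369/46 = 8.0 × 10⁻³ kg m⁻⁴
  169–256 m: Δρ/Δz = 0.556/87 = 6.4 × 10⁻³ kg m⁻⁴
The largest gradient is in the 36–58 m interval — the pycnocline.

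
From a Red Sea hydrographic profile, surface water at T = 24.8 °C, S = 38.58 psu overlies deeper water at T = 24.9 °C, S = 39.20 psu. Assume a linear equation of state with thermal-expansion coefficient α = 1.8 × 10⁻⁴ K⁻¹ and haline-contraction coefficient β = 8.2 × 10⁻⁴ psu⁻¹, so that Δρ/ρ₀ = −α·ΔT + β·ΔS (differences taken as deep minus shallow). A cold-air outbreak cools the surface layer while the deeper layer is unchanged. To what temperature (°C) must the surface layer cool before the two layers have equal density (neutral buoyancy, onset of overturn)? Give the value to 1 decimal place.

Neutral buoyancy requires Δρ = 0, i.e. −α(T_deep − T_surf′) + β(S_deep − S_surf) = 0.
T_surf′ = T_deep − (β/α)·ΔS = 24.9 − (8.2 × 10⁻⁴/1.8 × 10⁻⁴)·(+0.62) = 22.076 °C.
Cooling required: 24.8 − (22.076) = 2.724 °C.

22.1 °C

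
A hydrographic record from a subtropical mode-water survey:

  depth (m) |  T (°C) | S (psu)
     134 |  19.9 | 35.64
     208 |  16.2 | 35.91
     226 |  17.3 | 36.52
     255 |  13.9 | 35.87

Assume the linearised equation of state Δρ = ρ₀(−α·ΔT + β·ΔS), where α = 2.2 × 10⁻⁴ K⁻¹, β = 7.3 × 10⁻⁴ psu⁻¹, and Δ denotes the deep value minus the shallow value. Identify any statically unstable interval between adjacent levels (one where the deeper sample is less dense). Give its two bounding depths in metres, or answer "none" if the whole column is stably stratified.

Evaluate Δρ/ρ₀ = −αΔT + βΔS across each adjacent pair:
  134–208 m: −αΔT+βΔS = −(2.2 × 10⁻⁴)(-3.7)+(7.3 × 10⁻⁴)(+0.27) = 1.0 × 10⁻³ → stable
  208–226 m: −αΔT+βΔS = −(2.2 × 10⁻⁴)(+1.1)+(7.3 × 10⁻⁴)(+0.61) = 2.0 × 10⁻⁴ → stable
  226–255 m: −αΔT+βΔS = −(2.2 × 10⁻⁴)(-3.4)+(7.3 × 10⁻⁴)(-0.65) = 2.7 × 10⁻⁴ → stable
Every interval has Δρ > 0: the column is stably stratified throughout.

none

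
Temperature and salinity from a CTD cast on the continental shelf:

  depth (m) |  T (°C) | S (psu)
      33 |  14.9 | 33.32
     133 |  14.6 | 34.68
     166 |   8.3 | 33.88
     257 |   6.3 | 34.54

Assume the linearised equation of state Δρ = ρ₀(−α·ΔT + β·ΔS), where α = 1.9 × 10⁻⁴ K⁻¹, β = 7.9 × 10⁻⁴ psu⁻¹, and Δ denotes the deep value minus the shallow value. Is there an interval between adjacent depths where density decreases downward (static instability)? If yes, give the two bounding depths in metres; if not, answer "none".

Evaluate Δρ/ρ₀ = −αΔT + βΔS across each adjacent pair:
  33–133 m: −αΔT+βΔS = −(1.9 × 10⁻⁴)(-0.3)+(7.9 × 10⁻⁴)(+1.36) = 1.1 × 10⁻³ → stable
  133–166 m: −αΔT+βΔS = −(1.9 × 10⁻⁴)(-6.3)+(7.9 × 10⁻⁴)(-0.80) = 5.6 × 10⁻⁴ → stable
  166–257 m: −αΔT+βΔS = −(1.9 × 10⁻⁴)(-2.0)+(7.9 × 10⁻⁴)(+0.66) = 9.0 × 10⁻⁴ → stable
Every interval has Δρ > 0: the column is stably stratified throughout.

none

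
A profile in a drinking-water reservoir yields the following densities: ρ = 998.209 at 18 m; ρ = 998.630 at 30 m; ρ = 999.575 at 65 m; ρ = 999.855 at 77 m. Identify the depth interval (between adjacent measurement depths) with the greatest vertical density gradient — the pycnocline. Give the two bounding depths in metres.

Compute the density gradient over each adjacent pair:
  18–30 m: Δρ/Δz = 0.421/12 = 0.035 kg m⁻⁴
  30–65 m: Δρ/Δz = 0.945/35 = 0.027 kg m⁻⁴
  65–77 m: Δρ/Δz = 0.280/12 = 0.023 kg m⁻⁴
The largest gradient is in the 18–30 m interval — the pycnocline.

18–30 m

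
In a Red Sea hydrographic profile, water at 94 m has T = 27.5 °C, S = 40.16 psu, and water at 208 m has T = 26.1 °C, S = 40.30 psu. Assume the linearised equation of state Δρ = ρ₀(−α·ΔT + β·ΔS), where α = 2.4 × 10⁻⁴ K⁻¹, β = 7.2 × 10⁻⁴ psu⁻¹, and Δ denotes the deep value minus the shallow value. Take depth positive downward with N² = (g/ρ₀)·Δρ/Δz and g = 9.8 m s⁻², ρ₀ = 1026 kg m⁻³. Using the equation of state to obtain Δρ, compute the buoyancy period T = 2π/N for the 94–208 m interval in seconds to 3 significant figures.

ΔT = -1.4 K, ΔS = +0.14 psu (deep − shallow).
Δρ/ρ₀ = −αΔT + βΔS = 3.36 × 10⁻⁴ + 1.008 × 10⁻⁴ = 4.368 × 10⁻⁴, so Δρ ≈ 0.4482 kg m⁻³.
N² = (g/ρ₀)·Δρ/Δz = g·(Δρ/ρ₀)/Δz = 9.8 × 4.368 × 10⁻⁴ / 114 = 3.7549 × 10⁻⁵ s⁻².
N = √(3.7549 × 10⁻⁵) = 6.1277 × 10⁻³ rad s⁻¹ → T = 2π/N = 1.0254 × 10³ s ≈ 1.03 × 10³ s.

1.03 × 10³ s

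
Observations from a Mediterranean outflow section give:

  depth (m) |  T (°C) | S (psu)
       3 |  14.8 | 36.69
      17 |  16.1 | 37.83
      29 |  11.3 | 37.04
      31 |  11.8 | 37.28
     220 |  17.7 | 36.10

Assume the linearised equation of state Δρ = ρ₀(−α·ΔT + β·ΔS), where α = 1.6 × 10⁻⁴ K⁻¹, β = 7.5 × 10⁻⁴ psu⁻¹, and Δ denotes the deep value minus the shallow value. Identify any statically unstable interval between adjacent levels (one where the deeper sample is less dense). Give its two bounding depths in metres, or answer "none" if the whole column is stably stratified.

31–220 m

Evaluate Δρ/ρ₀ = −αΔT + βΔS across each adjacent pair:
  3–17 m: −αΔT+βΔS = −(1.6 × 10⁻⁴)(+1.3)+(7.5 × 10⁻⁴)(+1.14) = 6.5 × 10⁻⁴ → stable
  17–29 m: −αΔT+βΔS = −(1.6 × 10⁻⁴)(-4.8)+(7.5 × 10⁻⁴)(-0.79) = 1.8 × 10⁻⁴ → stable
  29–31 m: −αΔT+βΔS = −(1.6 × 10⁻⁴)(+0.5)+(7.5 × 10⁻⁴)(+0.24) = 1.0 × 10⁻⁴ → stable
  31–220 m: −αΔT+βΔS = −(1.6 × 10⁻⁴)(+5.9)+(7.5 × 10⁻⁴)(-1.18) = -1.8 × 10⁻³ → UNSTABLE
The 31–220 m interval has Δρ < 0: lighter water underlies denser water.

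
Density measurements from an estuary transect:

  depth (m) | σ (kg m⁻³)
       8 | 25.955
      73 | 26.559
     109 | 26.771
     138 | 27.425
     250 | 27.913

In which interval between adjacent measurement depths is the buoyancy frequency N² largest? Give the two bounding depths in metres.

Compute the density gradient over each adjacent pair:
  8–73 m: Δρ/Δz = 0.604/65 = 9.3 × 10⁻³ kg m⁻⁴
  73–109 m: Δρ/Δz = 0.212/36 = 5.9 × 10⁻³ kg m⁻⁴
  109–138 m: Δρ/Δz = 0.654/29 = 0.023 kg m⁻⁴
  138–250 m: Δρ/Δz = 0.488/112 = 4.4 × 10⁻³ kg m⁻⁴
The largest gradient is in the 109–138 m interval — the pycnocline.

109–138 m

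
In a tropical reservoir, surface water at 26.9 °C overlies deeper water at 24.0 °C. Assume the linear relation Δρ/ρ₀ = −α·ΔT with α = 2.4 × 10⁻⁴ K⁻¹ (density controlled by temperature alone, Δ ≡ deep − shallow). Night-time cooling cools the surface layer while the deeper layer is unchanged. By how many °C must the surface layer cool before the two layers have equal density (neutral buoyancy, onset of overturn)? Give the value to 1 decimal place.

2.9 °C

With temperature the only control, equal density requires T_surf′ = T_deep.
T_surf′ = 24.0 °C.
Cooling required: 26.9 − 24.0 = 2.9 °C.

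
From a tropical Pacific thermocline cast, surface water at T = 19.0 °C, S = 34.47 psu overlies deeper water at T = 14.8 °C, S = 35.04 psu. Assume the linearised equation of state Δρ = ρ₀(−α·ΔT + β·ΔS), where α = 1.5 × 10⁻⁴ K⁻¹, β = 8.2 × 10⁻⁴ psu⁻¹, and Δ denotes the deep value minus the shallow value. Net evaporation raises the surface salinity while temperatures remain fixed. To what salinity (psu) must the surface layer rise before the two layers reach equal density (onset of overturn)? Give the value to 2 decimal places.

35.81 psu

Neutral buoyancy requires −α(T_deep − T_surf) + β(S_deep − S_surf′) = 0.
S_surf′ = S_deep − (α/β)·ΔT = 35.04 − (1.5 × 10⁻⁴/8.2 × 10⁻⁴)·(-4.2) = 35.8083 psu.
Increase required: 35.8083 − 34.47 = 1.3383 psu.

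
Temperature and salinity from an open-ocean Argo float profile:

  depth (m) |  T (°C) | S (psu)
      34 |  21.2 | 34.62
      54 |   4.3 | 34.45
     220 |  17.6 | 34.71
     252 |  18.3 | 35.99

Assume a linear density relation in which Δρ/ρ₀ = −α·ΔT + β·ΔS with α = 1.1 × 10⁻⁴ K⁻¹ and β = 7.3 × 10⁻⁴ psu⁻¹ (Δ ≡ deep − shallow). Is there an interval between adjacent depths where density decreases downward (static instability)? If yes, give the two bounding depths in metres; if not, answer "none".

54–220 m

Evaluate Δρ/ρ₀ = −αΔT + βΔS across each adjacent pair:
  34–54 m: −αΔT+βΔS = −(1.1 × 10⁻⁴)(-16.9)+(7.3 × 10⁻⁴)(-0.17) = 1.7 × 10⁻³ → stable
  54–220 m: −αΔT+βΔS = −(1.1 × 10⁻⁴)(+13.3)+(7.3 × 10⁻⁴)(+0.26) = -1.3 × 10⁻³ → UNSTABLE
  220–252 m: −αΔT+βΔS = −(1.1 × 10⁻⁴)(+0.7)+(7.3 × 10⁻⁴)(+1.28) = 8.6 × 10⁻⁴ → stable
The 54–220 m interval has Δρ < 0: lighter water underlies denser water.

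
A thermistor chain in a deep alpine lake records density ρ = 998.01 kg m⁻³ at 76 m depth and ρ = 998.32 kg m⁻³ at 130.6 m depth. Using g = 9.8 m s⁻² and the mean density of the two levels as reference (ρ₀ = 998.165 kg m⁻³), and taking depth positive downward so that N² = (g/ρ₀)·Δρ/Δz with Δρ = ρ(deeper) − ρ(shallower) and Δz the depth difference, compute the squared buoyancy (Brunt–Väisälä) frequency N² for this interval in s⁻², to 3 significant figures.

5.57 × 10⁻⁵ s⁻²

Δρ = 998.32 − 998.01 = 0.31 kg m⁻³ over Δz = 130.6 − 76 = 54.6 m.
N² = (9.8/998.165) × (0.31/54.6) = 5.5743 × 10⁻⁵ s⁻² ≈ 5.57 × 10⁻⁵ s⁻².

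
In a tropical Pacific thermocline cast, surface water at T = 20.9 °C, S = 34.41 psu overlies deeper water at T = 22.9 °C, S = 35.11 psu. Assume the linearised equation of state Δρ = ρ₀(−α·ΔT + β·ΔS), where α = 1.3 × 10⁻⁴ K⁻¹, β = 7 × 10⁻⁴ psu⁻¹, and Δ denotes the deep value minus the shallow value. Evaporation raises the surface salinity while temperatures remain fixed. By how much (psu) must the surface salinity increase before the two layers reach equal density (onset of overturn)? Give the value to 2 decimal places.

0.33 psu

Neutral buoyancy requires −α(T_deep − T_surf) + β(S_deep − S_surf′) = 0.
S_surf′ = S_deep − (α/β)·ΔT = 35.11 − (1.3 × 10⁻⁴/7 × 10⁻⁴)·(+2.0) = 34.7386 psu.
Increase required: 34.7386 − 34.41 = 0.3286 psu.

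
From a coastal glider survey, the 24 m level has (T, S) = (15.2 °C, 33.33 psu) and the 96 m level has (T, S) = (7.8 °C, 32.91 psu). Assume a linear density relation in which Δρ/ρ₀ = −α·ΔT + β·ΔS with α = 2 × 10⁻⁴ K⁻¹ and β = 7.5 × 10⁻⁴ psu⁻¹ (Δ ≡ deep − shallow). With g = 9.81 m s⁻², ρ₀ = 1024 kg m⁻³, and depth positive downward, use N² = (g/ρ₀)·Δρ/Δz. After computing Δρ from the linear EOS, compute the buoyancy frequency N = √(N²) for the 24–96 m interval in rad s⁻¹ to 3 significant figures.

ΔT = -7.4 K, ΔS = -0.42 psu (deep − shallow).
Δρ/ρ₀ = −αΔT + βΔS = 1.48 × 10⁻³ − 3.15 × 10⁻⁴ = 1.165 × 10⁻³, so Δρ ≈ 1.193 kg m⁻³.
N² = (g/ρ₀)·Δρ/Δz = g·(Δρ/ρ₀)/Δz = 9.81 × 1.165 × 10⁻³ / 72 = 1.5873 × 10⁻⁴ s⁻².
N = √(1.5873 × 10⁻⁴) = 0.012599 rad s⁻¹ ≈ 0.0126 rad s⁻¹.

0.0126 rad s⁻¹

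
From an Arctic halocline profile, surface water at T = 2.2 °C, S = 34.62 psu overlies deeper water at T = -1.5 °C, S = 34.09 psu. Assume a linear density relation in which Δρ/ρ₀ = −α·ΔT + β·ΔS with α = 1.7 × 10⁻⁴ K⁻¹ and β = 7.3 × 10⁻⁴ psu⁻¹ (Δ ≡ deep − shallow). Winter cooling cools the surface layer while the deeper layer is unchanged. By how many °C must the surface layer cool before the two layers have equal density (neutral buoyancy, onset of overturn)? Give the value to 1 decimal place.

Neutral buoyancy requires Δρ = 0, i.e. −α(T_deep − T_surf′) + β(S_deep − S_surf) = 0.
T_surf′ = T_deep − (β/α)·ΔS = -1.5 − (7.3 × 10⁻⁴/1.7 × 10⁻⁴)·(-0.53) = 0.776 °C.
Cooling required: 2.2 − (0.776) = 1.424 °C.

1.4 °C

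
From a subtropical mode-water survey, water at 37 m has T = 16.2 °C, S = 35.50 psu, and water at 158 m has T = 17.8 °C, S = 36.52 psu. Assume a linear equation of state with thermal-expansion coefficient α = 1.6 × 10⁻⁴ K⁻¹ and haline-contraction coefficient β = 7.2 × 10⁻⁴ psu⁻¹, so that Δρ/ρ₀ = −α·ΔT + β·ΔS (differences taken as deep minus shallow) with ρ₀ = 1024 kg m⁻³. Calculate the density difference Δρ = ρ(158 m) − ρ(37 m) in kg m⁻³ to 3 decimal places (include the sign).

+0.490 kg m⁻³

ΔT = +1.6 K, ΔS = +1.02 psu (deep − shallow).
Δρ/ρ₀ = −(1.6 × 10⁻⁴)(+1.6) + (7.2 × 10⁻⁴)(+1.02) = 4.784 × 10⁻⁴.
Δρ = 1024 × (4.784 × 10⁻⁴) = +0.490 kg m⁻³.
Positive Δρ: denser below, stable.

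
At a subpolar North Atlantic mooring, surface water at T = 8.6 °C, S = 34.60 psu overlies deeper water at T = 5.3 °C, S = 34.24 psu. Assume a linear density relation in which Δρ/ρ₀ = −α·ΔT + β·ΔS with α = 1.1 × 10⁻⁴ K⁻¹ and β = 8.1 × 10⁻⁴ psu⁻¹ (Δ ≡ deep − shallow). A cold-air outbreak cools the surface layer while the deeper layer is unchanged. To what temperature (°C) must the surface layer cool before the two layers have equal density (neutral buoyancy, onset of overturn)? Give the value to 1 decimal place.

Neutral buoyancy requires Δρ = 0, i.e. −α(T_deep − T_surf′) + β(S_deep − S_surf) = 0.
T_surf′ = T_deep − (β/α)·ΔS = 5.3 − (8.1 × 10⁻⁴/1.1 × 10⁻⁴)·(-0.36) = 7.951 °C.
Cooling required: 8.6 − (7.951) = 0.649 °C.

8.0 °C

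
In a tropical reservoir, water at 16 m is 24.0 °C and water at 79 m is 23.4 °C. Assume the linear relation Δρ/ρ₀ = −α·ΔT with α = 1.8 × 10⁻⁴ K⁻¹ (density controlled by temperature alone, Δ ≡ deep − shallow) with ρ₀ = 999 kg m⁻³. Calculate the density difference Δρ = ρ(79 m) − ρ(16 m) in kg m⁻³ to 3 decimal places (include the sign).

ΔT = -0.6 K, Δρ/ρ₀ = −αΔT = 1.08 × 10⁻⁴.
Δρ = 999 × (1.08 × 10⁻⁴) = +0.108 kg m⁻³.
Positive Δρ: denser below, stable.

+0.108 kg m⁻³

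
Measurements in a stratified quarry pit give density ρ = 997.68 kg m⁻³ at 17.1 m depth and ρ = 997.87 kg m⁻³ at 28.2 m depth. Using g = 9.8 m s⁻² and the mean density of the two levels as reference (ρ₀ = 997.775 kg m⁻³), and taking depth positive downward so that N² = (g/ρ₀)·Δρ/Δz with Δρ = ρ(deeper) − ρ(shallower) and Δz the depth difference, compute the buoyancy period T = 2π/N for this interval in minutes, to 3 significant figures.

Δρ = 997.87 − 997.68 = 0.19 kg m⁻³ over Δz = 28.2 − 17.1 = 11.1 m.
N² = (9.8/997.775) × (0.19/11.1) = 1.6812 × 10⁻⁴ s⁻².
N = √(1.6812 × 10⁻⁴) = 0.012966 rad s⁻¹, so T = 2π/N = 484.59 s = 8.0765 min ≈ 8.08 min.
N² > 0, so the interval is statically stable.

8.08 min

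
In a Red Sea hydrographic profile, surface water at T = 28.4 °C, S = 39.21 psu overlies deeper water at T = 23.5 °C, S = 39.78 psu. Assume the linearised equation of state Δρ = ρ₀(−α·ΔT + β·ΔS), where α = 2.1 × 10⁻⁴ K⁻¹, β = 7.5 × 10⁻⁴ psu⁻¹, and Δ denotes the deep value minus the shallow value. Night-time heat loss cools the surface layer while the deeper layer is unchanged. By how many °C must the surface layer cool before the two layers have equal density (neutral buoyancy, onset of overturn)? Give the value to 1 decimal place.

Neutral buoyancy requires Δρ = 0, i.e. −α(T_deep − T_surf′) + β(S_deep − S_surf) = 0.
T_surf′ = T_deep − (β/α)·ΔS = 23.5 − (7.5 × 10⁻⁴/2.1 × 10⁻⁴)·(+0.57) = 21.464 °C.
Cooling required: 28.4 − (21.464) = 6.936 °C.

6.9 °C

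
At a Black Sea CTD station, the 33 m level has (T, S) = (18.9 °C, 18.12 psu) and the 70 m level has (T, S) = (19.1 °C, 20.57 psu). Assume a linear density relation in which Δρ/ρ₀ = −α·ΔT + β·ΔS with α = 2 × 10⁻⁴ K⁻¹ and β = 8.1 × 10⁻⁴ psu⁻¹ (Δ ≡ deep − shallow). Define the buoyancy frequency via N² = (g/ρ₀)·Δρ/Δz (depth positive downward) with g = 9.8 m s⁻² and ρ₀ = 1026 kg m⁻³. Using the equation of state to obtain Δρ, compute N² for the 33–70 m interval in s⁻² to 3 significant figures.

ΔT = +0.2 K, ΔS = +2.45 psu (deep − shallow).
Δρ/ρ₀ = −αΔT + βΔS = -4.00 × 10⁻⁵ + 1.9845 × 10⁻³ = 1.9445 × 10⁻³, so Δρ ≈ 1.995 kg m⁻³.
N² = (g/ρ₀)·Δρ/Δz = g·(Δρ/ρ₀)/Δz = 9.8 × 1.9445 × 10⁻³ / 37 = 5.1503 × 10⁻⁴ s⁻² ≈ 5.15 × 10⁻⁴ s⁻².

5.15 × 10⁻⁴ s⁻²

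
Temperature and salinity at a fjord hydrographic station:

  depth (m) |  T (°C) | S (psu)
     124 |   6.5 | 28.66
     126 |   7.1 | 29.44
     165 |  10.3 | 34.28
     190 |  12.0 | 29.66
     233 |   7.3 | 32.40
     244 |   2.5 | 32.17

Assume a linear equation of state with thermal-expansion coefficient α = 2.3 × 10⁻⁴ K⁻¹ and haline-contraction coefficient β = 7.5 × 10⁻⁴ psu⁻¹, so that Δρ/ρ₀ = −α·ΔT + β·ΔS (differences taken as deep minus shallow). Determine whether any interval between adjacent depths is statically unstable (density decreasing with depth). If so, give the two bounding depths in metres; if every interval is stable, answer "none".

Evaluate Δρ/ρ₀ = −αΔT + βΔS across each adjacent pair:
  124–126 m: −αΔT+βΔS = −(2.3 × 10⁻⁴)(+0.6)+(7.5 × 10⁻⁴)(+0.78) = 4.5 × 10⁻⁴ → stable
  126–165 m: −αΔT+βΔS = −(2.3 × 10⁻⁴)(+3.2)+(7.5 × 10⁻⁴)(+4.84) = 2.9 × 10⁻³ → stable
  165–190 m: −αΔT+βΔS = −(2.3 × 10⁻⁴)(+1.7)+(7.5 × 10⁻⁴)(-4.62) = -3.9 × 10⁻³ → UNSTABLE
  190–233 m: −αΔT+βΔS = −(2.3 × 10⁻⁴)(-4.7)+(7.5 × 10⁻⁴)(+2.74) = 3.1 × 10⁻³ → stable
  233–244 m: −αΔT+βΔS = −(2.3 × 10⁻⁴)(-4.8)+(7.5 × 10⁻⁴)(-0.23) = 9.3 × 10⁻⁴ → stable
The 165–190 m interval has Δρ < 0: lighter water underlies denser water.

165–190 m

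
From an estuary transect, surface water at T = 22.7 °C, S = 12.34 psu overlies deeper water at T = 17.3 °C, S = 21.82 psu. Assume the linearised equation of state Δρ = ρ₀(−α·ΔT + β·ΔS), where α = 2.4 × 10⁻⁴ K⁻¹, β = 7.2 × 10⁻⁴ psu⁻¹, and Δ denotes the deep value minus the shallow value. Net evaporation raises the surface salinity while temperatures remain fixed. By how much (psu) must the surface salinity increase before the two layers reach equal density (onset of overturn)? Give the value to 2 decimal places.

11.28 psu

Neutral buoyancy requires −α(T_deep − T_surf) + β(S_deep − S_surf′) = 0.
S_surf′ = S_deep − (α/β)·ΔT = 21.82 − (2.4 × 10⁻⁴/7.2 × 10⁻⁴)·(-5.4) = 23.6200 psu.
Increase required: 23.6200 − 12.34 = 11.2800 psu.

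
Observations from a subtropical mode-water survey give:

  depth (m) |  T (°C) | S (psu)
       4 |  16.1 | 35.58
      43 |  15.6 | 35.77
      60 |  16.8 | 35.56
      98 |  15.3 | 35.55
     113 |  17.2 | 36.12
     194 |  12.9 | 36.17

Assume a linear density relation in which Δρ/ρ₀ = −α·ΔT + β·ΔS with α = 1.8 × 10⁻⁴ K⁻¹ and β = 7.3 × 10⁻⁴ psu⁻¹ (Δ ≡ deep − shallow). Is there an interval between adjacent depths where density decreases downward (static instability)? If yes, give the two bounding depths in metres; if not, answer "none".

Evaluate Δρ/ρ₀ = −αΔT + βΔS across each adjacent pair:
  4–43 m: −αΔT+βΔS = −(1.8 × 10⁻⁴)(-0.5)+(7.3 × 10⁻⁴)(+0.19) = 2.3 × 10⁻⁴ → stable
  43–60 m: −αΔT+βΔS = −(1.8 × 10⁻⁴)(+1.2)+(7.3 × 10⁻⁴)(-0.21) = -3.7 × 10⁻⁴ → UNSTABLE
  60–98 m: −αΔT+βΔS = −(1.8 × 10⁻⁴)(-1.5)+(7.3 × 10⁻⁴)(-0.01) = 2.6 × 10⁻⁴ → stable
  98–113 m: −αΔT+βΔS = −(1.8 × 10⁻⁴)(+1.9)+(7.3 × 10⁻⁴)(+0.57) = 7.4 × 10⁻⁵ → stable
  113–194 m: −αΔT+βΔS = −(1.8 × 10⁻⁴)(-4.3)+(7.3 × 10⁻⁴)(+0.05) = 8.1 × 10⁻⁴ → stable
The 43–60 m interval has Δρ < 0: lighter water underlies denser water.

43–60 m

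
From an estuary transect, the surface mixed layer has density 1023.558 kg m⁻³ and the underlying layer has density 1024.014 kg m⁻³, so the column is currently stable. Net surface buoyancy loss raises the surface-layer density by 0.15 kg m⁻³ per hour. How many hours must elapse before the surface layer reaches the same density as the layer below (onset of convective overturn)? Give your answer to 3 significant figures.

3.04 hours

Density deficit of the surface layer: 1024.014 − 1023.558 = 0.456 kg m⁻³.
Required change = 0.456 / 0.15 = 3.04 hours.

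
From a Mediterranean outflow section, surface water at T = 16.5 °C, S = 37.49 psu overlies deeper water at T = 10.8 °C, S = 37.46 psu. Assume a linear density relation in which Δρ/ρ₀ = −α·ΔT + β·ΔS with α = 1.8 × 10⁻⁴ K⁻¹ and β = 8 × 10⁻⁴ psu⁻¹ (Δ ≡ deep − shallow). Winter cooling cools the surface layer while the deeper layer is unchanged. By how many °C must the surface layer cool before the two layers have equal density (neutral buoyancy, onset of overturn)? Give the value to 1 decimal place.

5.6 °C

Neutral buoyancy requires Δρ = 0, i.e. −α(T_deep − T_surf′) + β(S_deep − S_surf) = 0.
T_surf′ = T_deep − (β/α)·ΔS = 10.8 − (8 × 10⁻⁴/1.8 × 10⁻⁴)·(-0.03) = 10.933 °C.
Cooling required: 16.5 − (10.933) = 5.567 °C.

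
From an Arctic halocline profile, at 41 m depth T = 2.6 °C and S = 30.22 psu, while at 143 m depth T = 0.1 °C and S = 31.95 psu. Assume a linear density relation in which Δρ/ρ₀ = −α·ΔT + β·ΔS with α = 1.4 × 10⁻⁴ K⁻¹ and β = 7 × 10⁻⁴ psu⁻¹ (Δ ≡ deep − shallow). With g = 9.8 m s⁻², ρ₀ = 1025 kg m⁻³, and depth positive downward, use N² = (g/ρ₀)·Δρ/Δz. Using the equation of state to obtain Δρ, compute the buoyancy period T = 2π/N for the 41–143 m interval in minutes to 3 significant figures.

ΔT = -2.5 K, ΔS = +1.73 psu (deep − shallow).
Δρ/ρ₀ = −αΔT + βΔS = 3.50 × 10⁻⁴ + 1.211 × 10⁻³ = 1.561 × 10⁻³, so Δρ ≈ 1.600 kg m⁻³.
N² = (g/ρ₀)·Δρ/Δz = g·(Δρ/ρ₀)/Δz = 9.8 × 1.561 × 10⁻³ / 102 = 1.4998 × 10⁻⁴ s⁻².
N = √(1.4998 × 10⁻⁴) = 0.012247 rad s⁻¹ → T = 2π/N = 513.04 s = 8.5507 min ≈ 8.55 min.

8.55 min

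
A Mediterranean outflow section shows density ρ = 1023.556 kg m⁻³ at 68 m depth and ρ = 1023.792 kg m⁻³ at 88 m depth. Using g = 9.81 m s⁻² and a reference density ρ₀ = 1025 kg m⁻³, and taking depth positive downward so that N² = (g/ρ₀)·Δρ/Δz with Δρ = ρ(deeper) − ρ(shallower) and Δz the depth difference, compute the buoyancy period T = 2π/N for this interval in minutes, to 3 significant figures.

Δρ = 1023.792 − 1023.556 = 0.236 kg m⁻³ over Δz = 88 − 68 = 20 m.
N² = (9.81/1025) × (0.236/20) = 1.1293 × 10⁻⁴ s⁻².
N = √(1.1293 × 10⁻⁴) = 0.010627 rad s⁻¹, so T = 2π/N = 591.25 s = 9.8542 min ≈ 9.85 min.

9.85 min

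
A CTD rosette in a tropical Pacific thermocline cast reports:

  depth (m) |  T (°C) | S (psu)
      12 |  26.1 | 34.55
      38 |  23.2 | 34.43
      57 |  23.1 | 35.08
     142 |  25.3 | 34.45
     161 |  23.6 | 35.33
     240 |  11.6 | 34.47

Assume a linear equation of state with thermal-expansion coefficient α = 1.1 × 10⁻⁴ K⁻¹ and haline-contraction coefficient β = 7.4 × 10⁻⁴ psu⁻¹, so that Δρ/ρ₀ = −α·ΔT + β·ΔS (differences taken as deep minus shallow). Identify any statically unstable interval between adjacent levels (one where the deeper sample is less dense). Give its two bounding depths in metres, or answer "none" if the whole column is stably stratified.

57–142 m

Evaluate Δρ/ρ₀ = −αΔT + βΔS across each adjacent pair:
  12–38 m: −αΔT+βΔS = −(1.1 × 10⁻⁴)(-2.9)+(7.4 × 10⁻⁴)(-0.12) = 2.3 × 10⁻⁴ → stable
  38–57 m: −αΔT+βΔS = −(1.1 × 10⁻⁴)(-0.1)+(7.4 × 10⁻⁴)(+0.65) = 4.9 × 10⁻⁴ → stable
  57–142 m: −αΔT+βΔS = −(1.1 × 10⁻⁴)(+2.2)+(7.4 × 10⁻⁴)(-0.63) = -7.1 × 10⁻⁴ → UNSTABLE
  142–161 m: −αΔT+βΔS = −(1.1 × 10⁻⁴)(-1.7)+(7.4 × 10⁻⁴)(+0.88) = 8.4 × 10⁻⁴ → stable
  161–240 m: −αΔT+βΔS = −(1.1 × 10⁻⁴)(-12.0)+(7.4 × 10⁻⁴)(-0.86) = 6.8 × 10⁻⁴ → stable
The 57–142 m interval has Δρ < 0: lighter water underlies denser water.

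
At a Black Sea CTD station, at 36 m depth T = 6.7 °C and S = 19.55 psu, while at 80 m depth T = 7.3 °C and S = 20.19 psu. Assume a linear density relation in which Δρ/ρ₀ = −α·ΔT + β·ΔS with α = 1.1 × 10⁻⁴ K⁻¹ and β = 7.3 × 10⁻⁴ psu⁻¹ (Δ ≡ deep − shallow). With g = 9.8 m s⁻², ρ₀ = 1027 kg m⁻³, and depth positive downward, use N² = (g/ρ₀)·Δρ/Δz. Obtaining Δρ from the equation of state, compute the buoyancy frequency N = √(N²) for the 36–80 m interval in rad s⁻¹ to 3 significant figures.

ΔT = +0.6 K, ΔS = +0.64 psu (deep − shallow).
Δρ/ρ₀ = −αΔT + βΔS = -6.60 × 10⁻⁵ + 4.672 × 10⁻⁴ = 4.012 × 10⁻⁴, so Δρ ≈ 0.4120 kg m⁻³.
N² = (g/ρ₀)·Δρ/Δz = g·(Δρ/ρ₀)/Δz = 9.8 × 4.012 × 10⁻⁴ / 44 = 8.9358 × 10⁻⁵ s⁻².
N = √(8.9358 × 10⁻⁵) = 9.4529 × 10⁻³ rad s⁻¹ ≈ 9.45 × 10⁻³ rad s⁻¹.

9.45 × 10⁻³ rad s⁻¹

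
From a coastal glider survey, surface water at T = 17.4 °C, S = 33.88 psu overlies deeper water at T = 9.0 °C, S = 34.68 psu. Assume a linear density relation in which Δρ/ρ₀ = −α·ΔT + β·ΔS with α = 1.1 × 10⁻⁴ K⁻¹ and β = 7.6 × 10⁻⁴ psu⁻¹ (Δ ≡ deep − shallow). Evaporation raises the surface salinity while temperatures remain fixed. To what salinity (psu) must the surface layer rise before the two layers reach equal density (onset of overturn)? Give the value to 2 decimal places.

Neutral buoyancy requires −α(T_deep − T_surf) + β(S_deep − S_surf′) = 0.
S_surf′ = S_deep − (α/β)·ΔT = 34.68 − (1.1 × 10⁻⁴/7.6 × 10⁻⁴)·(-8.4) = 35.8958 psu.
Increase required: 35.8958 − 33.88 = 2.0158 psu.

35.90 psu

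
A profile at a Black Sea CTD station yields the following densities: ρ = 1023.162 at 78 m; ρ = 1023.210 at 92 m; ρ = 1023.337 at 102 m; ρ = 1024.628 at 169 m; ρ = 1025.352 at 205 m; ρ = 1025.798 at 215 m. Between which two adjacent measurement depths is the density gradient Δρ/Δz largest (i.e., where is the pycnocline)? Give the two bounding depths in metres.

205–215 m

Compute the density gradient over each adjacent pair:
  78–92 m: Δρ/Δz = 0.048/14 = 3.4 × 10⁻³ kg m⁻⁴
  92–102 m: Δρ/Δz = 0.127/10 = 0.013 kg m⁻⁴
  102–169 m: Δρ/Δz = 1.291/67 = 0.019 kg m⁻⁴
  169–205 m: Δρ/Δz = 0.724/36 = 0.020 kg m⁻⁴
  205–215 m: Δρ/Δz = 0.446/10 = 0.045 kg m⁻⁴
The largest gradient is in the 205–215 m interval — the pycnocline.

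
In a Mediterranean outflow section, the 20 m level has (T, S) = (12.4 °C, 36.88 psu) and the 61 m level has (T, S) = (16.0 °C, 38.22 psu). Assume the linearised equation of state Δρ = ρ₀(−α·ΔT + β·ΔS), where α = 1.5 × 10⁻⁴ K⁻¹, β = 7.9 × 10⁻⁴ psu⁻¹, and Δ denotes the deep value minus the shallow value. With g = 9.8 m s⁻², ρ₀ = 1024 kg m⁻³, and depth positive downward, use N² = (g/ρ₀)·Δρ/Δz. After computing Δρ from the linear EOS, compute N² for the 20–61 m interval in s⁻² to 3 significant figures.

ΔT = +3.6 K, ΔS = +1.34 psu (deep − shallow).
Δρ/ρ₀ = −αΔT + βΔS = -5.40 × 10⁻⁴ + 1.0586 × 10⁻³ = 5.186 × 10⁻⁴, so Δρ ≈ 0.5310 kg m⁻³.
N² = (g/ρ₀)·Δρ/Δz = g·(Δρ/ρ₀)/Δz = 9.8 × 5.186 × 10⁻⁴ / 41 = 1.2396 × 10⁻⁴ s⁻² ≈ 1.24 × 10⁻⁴ s⁻².

1.24 × 10⁻⁴ s⁻²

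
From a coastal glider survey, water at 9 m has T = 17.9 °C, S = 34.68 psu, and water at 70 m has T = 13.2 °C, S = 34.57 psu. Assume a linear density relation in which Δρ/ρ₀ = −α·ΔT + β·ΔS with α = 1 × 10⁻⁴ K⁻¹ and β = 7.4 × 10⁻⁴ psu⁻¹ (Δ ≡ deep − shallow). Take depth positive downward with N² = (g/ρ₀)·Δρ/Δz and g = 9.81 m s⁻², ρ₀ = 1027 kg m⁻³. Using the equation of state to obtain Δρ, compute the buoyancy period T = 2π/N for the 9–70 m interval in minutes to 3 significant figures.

ΔT = -4.7 K, ΔS = -0.11 psu (deep − shallow).
Δρ/ρ₀ = −αΔT + βΔS = 4.70 × 10⁻⁴ − 8.14 × 10⁻⁵ = 3.886 × 10⁻⁴, so Δρ ≈ 0.3991 kg m⁻³.
N² = (g/ρ₀)·Δρ/Δz = g·(Δρ/ρ₀)/Δz = 9.81 × 3.886 × 10⁻⁴ / 61 = 6.2495 × 10⁻⁵ s⁻².
N = √(6.2495 × 10⁻⁵) = 7.9054 × 10⁻³ rad s⁻¹ → T = 2π/N = 794.80 s = 13.247 min ≈ 13.2 min.

13.2 min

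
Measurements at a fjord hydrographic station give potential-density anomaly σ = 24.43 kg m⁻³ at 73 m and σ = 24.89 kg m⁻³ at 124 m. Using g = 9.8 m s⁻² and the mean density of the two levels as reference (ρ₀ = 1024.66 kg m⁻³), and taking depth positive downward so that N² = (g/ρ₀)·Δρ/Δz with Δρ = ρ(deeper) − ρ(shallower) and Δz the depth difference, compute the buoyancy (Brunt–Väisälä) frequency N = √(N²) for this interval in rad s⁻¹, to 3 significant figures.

Δρ = 1024.89 − 1024.43 = 0.46 kg m⁻³ over Δz = 124 − 73 = 51 m.
N² = (9.8/1024.66) × (0.46/51) = 8.6265 × 10⁻⁵ s⁻².
N = √(8.6265 × 10⁻⁵) = 9.2879 × 10⁻³ rad s⁻¹ ≈ 9.29 × 10⁻³ rad s⁻¹.

9.29 × 10⁻³ rad s⁻¹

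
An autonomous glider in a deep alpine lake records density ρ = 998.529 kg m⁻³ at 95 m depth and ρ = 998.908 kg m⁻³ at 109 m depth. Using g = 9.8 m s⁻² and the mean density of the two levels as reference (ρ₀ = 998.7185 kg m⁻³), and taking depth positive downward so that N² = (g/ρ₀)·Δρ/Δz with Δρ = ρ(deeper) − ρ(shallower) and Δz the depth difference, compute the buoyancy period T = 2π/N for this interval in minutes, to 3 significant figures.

6.43 min

Δρ = 998.908 − 998.529 = 0.379 kg m⁻³ over Δz = 109 − 95 = 14 m.
N² = (9.8/998.7185) × (0.379/14) = 2.6564 × 10⁻⁴ s⁻².
N = √(2.6564 × 10⁻⁴) = 0.016298 rad s⁻¹, so T = 2π/N = 385.52 s = 6.4253 min ≈ 6.43 min.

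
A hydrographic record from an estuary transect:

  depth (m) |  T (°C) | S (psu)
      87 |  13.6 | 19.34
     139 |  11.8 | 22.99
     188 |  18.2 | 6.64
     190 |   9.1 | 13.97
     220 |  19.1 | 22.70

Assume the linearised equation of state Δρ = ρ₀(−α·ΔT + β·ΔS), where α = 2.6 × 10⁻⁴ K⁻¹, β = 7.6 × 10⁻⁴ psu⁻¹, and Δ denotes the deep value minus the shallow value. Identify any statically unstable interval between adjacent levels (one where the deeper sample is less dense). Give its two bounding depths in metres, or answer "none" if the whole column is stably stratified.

Evaluate Δρ/ρ₀ = −αΔT + βΔS across each adjacent pair:
  87–139 m: −αΔT+βΔS = −(2.6 × 10⁻⁴)(-1.8)+(7.6 × 10⁻⁴)(+3.65) = 3.2 × 10⁻³ → stable
  139–188 m: −αΔT+βΔS = −(2.6 × 10⁻⁴)(+6.4)+(7.6 × 10⁻⁴)(-16.35) = -0.014 → UNSTABLE
  188–190 m: −αΔT+βΔS = −(2.6 × 10⁻⁴)(-9.1)+(7.6 × 10⁻⁴)(+7.33) = 7.9 × 10⁻³ → stable
  190–220 m: −αΔT+βΔS = −(2.6 × 10⁻⁴)(+10.0)+(7.6 × 10⁻⁴)(+8.73) = 4.0 × 10⁻³ → stable
The 139–188 m interval has Δρ < 0: lighter water underlies denser water.

139–188 m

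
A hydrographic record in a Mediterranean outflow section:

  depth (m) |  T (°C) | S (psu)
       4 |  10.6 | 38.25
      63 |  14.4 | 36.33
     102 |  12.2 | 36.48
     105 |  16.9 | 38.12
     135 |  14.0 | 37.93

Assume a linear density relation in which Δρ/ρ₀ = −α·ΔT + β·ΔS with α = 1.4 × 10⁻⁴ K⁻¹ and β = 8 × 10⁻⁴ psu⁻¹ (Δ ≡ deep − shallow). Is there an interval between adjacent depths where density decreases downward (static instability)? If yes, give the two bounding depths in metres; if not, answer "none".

4–63 m

Evaluate Δρ/ρ₀ = −αΔT + βΔS across each adjacent pair:
  4–63 m: −αΔT+βΔS = −(1.4 × 10⁻⁴)(+3.8)+(8 × 10⁻⁴)(-1.92) = -2.1 × 10⁻³ → UNSTABLE
  63–102 m: −αΔT+βΔS = −(1.4 × 10⁻⁴)(-2.2)+(8 × 10⁻⁴)(+0.15) = 4.3 × 10⁻⁴ → stable
  102–105 m: −αΔT+βΔS = −(1.4 × 10⁻⁴)(+4.7)+(8 × 10⁻⁴)(+1.64) = 6.5 × 10⁻⁴ → stable
  105–135 m: −αΔT+βΔS = −(1.4 × 10⁻⁴)(-2.9)+(8 × 10⁻⁴)(-0.19) = 2.5 × 10⁻⁴ → stable
The 4–63 m interval has Δρ < 0: lighter water underlies denser water.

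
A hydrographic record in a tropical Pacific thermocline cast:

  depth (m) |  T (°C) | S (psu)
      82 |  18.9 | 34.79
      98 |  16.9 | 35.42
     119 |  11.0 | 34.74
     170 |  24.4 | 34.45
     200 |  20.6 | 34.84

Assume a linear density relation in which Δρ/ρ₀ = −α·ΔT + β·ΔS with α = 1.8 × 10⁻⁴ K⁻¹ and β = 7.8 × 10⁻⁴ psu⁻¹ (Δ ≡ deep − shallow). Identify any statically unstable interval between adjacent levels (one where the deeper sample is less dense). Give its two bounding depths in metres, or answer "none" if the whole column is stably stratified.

Evaluate Δρ/ρ₀ = −αΔT + βΔS across each adjacent pair:
  82–98 m: −αΔT+βΔS = −(1.8 × 10⁻⁴)(-2.0)+(7.8 × 10⁻⁴)(+0.63) = 8.5 × 10⁻⁴ → stable
  98–119 m: −αΔT+βΔS = −(1.8 × 10⁻⁴)(-5.9)+(7.8 × 10⁻⁴)(-0.68) = 5.3 × 10⁻⁴ → stable
  119–170 m: −αΔT+βΔS = −(1.8 × 10⁻⁴)(+13.4)+(7.8 × 10⁻⁴)(-0.29) = -2.6 × 10⁻³ → UNSTABLE
  170–200 m: −αΔT+βΔS = −(1.8 × 10⁻⁴)(-3.8)+(7.8 × 10⁻⁴)(+0.39) = 9.9 × 10⁻⁴ → stable
The 119–170 m interval has Δρ < 0: lighter water underlies denser water.

119–170 m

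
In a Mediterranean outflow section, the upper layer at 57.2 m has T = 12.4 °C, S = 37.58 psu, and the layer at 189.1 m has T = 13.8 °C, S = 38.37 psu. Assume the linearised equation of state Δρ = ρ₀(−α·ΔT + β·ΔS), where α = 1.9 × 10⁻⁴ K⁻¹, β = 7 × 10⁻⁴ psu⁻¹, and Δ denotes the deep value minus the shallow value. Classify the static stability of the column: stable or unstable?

ΔT = 13.8 − 12.4 = +1.4 K and ΔS = 38.37 − 37.58 = +0.79 psu (deep − shallow).
−αΔT = -2.66 × 10⁻⁴; βΔS = 5.53 × 10⁻⁴; sum Δρ/ρ₀ = 2.87 × 10⁻⁴.
Δρ/ρ₀ > 0, so Δρ > 0: deeper water is denser → statically stable.

stable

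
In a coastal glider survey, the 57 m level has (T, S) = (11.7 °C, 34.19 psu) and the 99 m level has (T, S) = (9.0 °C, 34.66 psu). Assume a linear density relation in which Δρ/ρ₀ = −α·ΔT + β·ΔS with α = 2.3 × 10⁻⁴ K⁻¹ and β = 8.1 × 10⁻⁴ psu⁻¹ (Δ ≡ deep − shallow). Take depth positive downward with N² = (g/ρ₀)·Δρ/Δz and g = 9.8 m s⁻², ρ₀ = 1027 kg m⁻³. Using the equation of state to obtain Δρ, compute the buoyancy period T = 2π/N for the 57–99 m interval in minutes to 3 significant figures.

ΔT = -2.7 K, ΔS = +0.47 psu (deep − shallow).
Δρ/ρ₀ = −αΔT + βΔS = 6.21 × 10⁻⁴ + 3.807 × 10⁻⁴ = 1.0017 × 10⁻³, so Δρ ≈ 1.029 kg m⁻³.
N² = (g/ρ₀)·Δρ/Δz = g·(Δρ/ρ₀)/Δz = 9.8 × 1.0017 × 10⁻³ / 42 = 2.3373 × 10⁻⁴ s⁻².
N = √(2.3373 × 10⁻⁴) = 0.015288 rad s⁻¹ → T = 2π/N = 410.99 s = 6.8498 min ≈ 6.85 min.

6.85 min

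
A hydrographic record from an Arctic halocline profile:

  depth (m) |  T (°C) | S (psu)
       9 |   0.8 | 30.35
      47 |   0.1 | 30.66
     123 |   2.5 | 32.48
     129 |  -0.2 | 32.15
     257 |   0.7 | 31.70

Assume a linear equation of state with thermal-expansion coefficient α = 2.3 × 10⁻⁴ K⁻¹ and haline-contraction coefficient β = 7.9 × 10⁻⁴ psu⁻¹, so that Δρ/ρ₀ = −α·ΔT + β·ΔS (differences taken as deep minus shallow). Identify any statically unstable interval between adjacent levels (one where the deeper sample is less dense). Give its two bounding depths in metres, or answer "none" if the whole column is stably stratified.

129–257 m

Evaluate Δρ/ρ₀ = −αΔT + βΔS across each adjacent pair:
  9–47 m: −αΔT+βΔS = −(2.3 × 10⁻⁴)(-0.7)+(7.9 × 10⁻⁴)(+0.31) = 4.1 × 10⁻⁴ → stable
  47–123 m: −αΔT+βΔS = −(2.3 × 10⁻⁴)(+2.4)+(7.9 × 10⁻⁴)(+1.82) = 8.9 × 10⁻⁴ → stable
  123–129 m: −αΔT+βΔS = −(2.3 × 10⁻⁴)(-2.7)+(7.9 × 10⁻⁴)(-0.33) = 3.6 × 10⁻⁴ → stable
  129–257 m: −αΔT+βΔS = −(2.3 × 10⁻⁴)(+0.9)+(7.9 × 10⁻⁴)(-0.45) = -5.6 × 10⁻⁴ → UNSTABLE
The 129–257 m interval has Δρ < 0: lighter water underlies denser water.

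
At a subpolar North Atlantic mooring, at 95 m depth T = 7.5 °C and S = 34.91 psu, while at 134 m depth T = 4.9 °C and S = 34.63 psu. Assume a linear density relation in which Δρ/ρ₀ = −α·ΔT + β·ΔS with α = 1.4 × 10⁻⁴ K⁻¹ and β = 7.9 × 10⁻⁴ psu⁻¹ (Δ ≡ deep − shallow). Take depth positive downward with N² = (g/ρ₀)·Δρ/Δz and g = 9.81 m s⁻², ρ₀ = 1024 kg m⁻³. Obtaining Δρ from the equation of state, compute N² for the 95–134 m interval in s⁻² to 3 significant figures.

ΔT = -2.6 K, ΔS = -0.28 psu (deep − shallow).
Δρ/ρ₀ = −αΔT + βΔS = 3.64 × 10⁻⁴ − 2.212 × 10⁻⁴ = 1.428 × 10⁻⁴, so Δρ ≈ 0.1462 kg m⁻³.
N² = (g/ρ₀)·Δρ/Δz = g·(Δρ/ρ₀)/Δz = 9.81 × 1.428 × 10⁻⁴ / 39 = 3.5920 × 10⁻⁵ s⁻² ≈ 3.59 × 10⁻⁵ s⁻².

3.59 × 10⁻⁵ s⁻²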